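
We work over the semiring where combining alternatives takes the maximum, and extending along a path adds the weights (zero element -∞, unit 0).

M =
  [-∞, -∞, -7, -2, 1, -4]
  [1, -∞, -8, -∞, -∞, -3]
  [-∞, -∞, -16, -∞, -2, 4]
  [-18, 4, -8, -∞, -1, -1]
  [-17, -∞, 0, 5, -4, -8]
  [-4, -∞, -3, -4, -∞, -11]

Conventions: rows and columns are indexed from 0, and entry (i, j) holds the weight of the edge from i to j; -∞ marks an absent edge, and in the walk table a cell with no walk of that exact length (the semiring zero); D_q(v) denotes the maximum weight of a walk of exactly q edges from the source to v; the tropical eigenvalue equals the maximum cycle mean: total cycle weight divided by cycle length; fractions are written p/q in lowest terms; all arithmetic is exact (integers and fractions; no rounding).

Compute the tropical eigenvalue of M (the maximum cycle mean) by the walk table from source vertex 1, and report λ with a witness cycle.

q=0: [-∞, 0, -∞, -∞, -∞, -∞]
q=1: [1, -∞, -8, -∞, -∞, -3]
q=2: [-7, -∞, -6, -1, 2, -3]
q=3: [-7, 3, 2, 7, -2, -2]
q=4: [4, 11, -1, 3, 6, 6]
q=5: [12, 7, 6, 11, 5, 8]
q=6: [8, 15, 5, 10, 13, 10]
Optimal cycle mean attained by: cycle 0->4->3->1->0, total 1 + 5 + 4 + 1, length 4.
Answer: λ = 11/4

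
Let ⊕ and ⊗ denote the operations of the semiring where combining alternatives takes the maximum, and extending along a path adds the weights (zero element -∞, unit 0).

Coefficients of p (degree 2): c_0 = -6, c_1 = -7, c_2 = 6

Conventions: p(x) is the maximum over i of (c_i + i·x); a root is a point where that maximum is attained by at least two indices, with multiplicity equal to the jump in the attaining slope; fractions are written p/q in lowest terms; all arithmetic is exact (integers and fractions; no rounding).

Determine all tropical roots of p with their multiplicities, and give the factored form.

hull edge (i=0, c=-6) to (i=2, c=6): slope 6, span 2
Factored form: p(x) = 6 ⊗ (x ⊕ (-6)) ⊗ (x ⊕ (-6))
Answer: roots = -6 (mult 2)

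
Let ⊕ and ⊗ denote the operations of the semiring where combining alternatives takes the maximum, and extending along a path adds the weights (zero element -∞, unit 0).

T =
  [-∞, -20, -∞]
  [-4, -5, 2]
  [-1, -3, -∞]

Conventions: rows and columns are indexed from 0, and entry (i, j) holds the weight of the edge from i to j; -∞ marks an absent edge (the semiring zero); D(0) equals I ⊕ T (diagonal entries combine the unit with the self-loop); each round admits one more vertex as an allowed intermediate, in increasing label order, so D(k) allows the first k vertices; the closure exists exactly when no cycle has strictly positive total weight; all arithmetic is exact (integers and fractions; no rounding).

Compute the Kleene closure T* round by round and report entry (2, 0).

D(0):
  [0, -20, -∞]
  [-4, 0, 2]
  [-1, -3, 0]
D(1):
  [0, -20, -∞]
  [-4, 0, 2]
  [-1, -3, 0]
D(2):
  [0, -20, -18]
  [-4, 0, 2]
  [-1, -3, 0]
D(3):
  [0, -20, -18]
  [1, 0, 2]
  [-1, -3, 0]
Answer: T*[2][0] = -1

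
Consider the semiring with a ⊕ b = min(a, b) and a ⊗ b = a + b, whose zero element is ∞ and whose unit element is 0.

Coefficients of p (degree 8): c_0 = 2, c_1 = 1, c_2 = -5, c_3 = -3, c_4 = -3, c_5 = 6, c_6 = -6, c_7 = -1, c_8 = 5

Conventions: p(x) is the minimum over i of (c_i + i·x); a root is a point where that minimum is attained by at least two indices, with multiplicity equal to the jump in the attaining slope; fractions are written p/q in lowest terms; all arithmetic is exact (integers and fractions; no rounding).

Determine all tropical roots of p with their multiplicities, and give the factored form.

hull edge (i=0, c=2) to (i=2, c=-5): slope -7/2, span 2
hull edge (i=2, c=-5) to (i=6, c=-6): slope -1/4, span 4
hull edge (i=6, c=-6) to (i=7, c=-1): slope 5, span 1
hull edge (i=7, c=-1) to (i=8, c=5): slope 6, span 1
Factored form: p(x) = 5 ⊗ (x ⊕ (-6)) ⊗ (x ⊕ (-5)) ⊗ (x ⊕ 1/4) ⊗ (x ⊕ 1/4) ⊗ (x ⊕ 1/4) ⊗ (x ⊕ 1/4) ⊗ (x ⊕ 7/2) ⊗ (x ⊕ 7/2)
Answer: roots = -6 (mult 1), -5 (mult 1), 1/4 (mult 4), 7/2 (mult 2)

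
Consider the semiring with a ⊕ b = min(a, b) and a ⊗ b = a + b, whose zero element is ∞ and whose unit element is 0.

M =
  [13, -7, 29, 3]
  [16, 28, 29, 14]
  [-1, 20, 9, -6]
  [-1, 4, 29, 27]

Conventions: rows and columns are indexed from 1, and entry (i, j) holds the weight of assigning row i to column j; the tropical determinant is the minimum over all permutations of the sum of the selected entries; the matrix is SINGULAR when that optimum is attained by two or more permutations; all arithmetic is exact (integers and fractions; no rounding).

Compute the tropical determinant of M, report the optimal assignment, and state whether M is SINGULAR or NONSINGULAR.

σ = (1, 2, 3, 4): 13 + 28 + 9 + 27 = 77
σ = (1, 2, 4, 3): 13 + 28 + (-6) + 29 = 64
σ = (1, 3, 2, 4): 13 + 29 + 20 + 27 = 89
σ = (1, 3, 4, 2): 13 + 29 + (-6) + 4 = 40
σ = (1, 4, 2, 3): 13 + 14 + 20 + 29 = 76
σ = (1, 4, 3, 2): 13 + 14 + 9 + 4 = 40
σ = (2, 1, 3, 4): (-7) + 16 + 9 + 27 = 45
σ = (2, 1, 4, 3): (-7) + 16 + (-6) + 29 = 32
σ = (2, 3, 1, 4): (-7) + 29 + (-1) + 27 = 48
σ = (2, 3, 4, 1): (-7) + 29 + (-6) + (-1) = 15
σ = (2, 4, 1, 3): (-7) + 14 + (-1) + 29 = 35
σ = (2, 4, 3, 1): (-7) + 14 + 9 + (-1) = 15
σ = (3, 1, 2, 4): 29 + 16 + 20 + 27 = 92
σ = (3, 1, 4, 2): 29 + 16 + (-6) + 4 = 43
σ = (3, 2, 1, 4): 29 + 28 + (-1) + 27 = 83
σ = (3, 2, 4, 1): 29 + 28 + (-6) + (-1) = 50
σ = (3, 4, 1, 2): 29 + 14 + (-1) + 4 = 46
σ = (3, 4, 2, 1): 29 + 14 + 20 + (-1) = 62
σ = (4, 1, 2, 3): 3 + 16 + 20 + 29 = 68
σ = (4, 1, 3, 2): 3 + 16 + 9 + 4 = 32
σ = (4, 2, 1, 3): 3 + 28 + (-1) + 29 = 59
σ = (4, 2, 3, 1): 3 + 28 + 9 + (-1) = 39
σ = (4, 3, 1, 2): 3 + 29 + (-1) + 4 = 35
σ = (4, 3, 2, 1): 3 + 29 + 20 + (-1) = 51
Optimal value attained by: σ = (2, 3, 4, 1).
Answer: det⊕(M) = 15; verdict: SINGULAR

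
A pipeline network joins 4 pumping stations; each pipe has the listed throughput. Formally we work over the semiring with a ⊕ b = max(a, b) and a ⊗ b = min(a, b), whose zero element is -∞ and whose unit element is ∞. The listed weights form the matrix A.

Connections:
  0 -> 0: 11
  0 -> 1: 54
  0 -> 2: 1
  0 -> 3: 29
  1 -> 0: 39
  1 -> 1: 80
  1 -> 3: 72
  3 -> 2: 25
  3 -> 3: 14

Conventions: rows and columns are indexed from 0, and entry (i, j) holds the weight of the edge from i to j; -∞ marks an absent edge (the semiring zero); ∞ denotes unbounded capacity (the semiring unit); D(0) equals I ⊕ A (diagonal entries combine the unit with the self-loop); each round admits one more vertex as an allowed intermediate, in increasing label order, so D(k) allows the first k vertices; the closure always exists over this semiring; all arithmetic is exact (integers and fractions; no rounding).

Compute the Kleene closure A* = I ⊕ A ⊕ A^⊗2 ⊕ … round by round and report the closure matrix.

D(0):
  [∞, 54, 1, 29]
  [39, ∞, -∞, 72]
  [-∞, -∞, ∞, -∞]
  [-∞, -∞, 25, ∞]
D(1):
  [∞, 54, 1, 29]
  [39, ∞, 1, 72]
  [-∞, -∞, ∞, -∞]
  [-∞, -∞, 25, ∞]
D(2):
  [∞, 54, 1, 54]
  [39, ∞, 1, 72]
  [-∞, -∞, ∞, -∞]
  [-∞, -∞, 25, ∞]
D(3):
  [∞, 54, 1, 54]
  [39, ∞, 1, 72]
  [-∞, -∞, ∞, -∞]
  [-∞, -∞, 25, ∞]
D(4):
  [∞, 54, 25, 54]
  [39, ∞, 25, 72]
  [-∞, -∞, ∞, -∞]
  [-∞, -∞, 25, ∞]
Answer: A* = [[∞, 54, 25, 54], [39, ∞, 25, 72], [-∞, -∞, ∞, -∞], [-∞, -∞, 25, ∞]]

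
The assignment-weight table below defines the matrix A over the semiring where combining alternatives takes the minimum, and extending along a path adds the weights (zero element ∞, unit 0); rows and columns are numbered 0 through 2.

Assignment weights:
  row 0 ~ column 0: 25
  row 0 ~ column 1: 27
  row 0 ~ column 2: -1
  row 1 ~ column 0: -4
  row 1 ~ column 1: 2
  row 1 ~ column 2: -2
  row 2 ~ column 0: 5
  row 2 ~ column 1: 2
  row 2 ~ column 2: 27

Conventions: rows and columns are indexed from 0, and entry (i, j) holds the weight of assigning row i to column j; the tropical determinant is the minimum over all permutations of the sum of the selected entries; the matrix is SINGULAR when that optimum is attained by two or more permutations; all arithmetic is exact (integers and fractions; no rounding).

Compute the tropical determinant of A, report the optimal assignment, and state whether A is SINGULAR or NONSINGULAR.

σ = (0, 1, 2): 25 + 2 + 27 = 54
σ = (0, 2, 1): 25 + (-2) + 2 = 25
σ = (1, 0, 2): 27 + (-4) + 27 = 50
σ = (1, 2, 0): 27 + (-2) + 5 = 30
σ = (2, 0, 1): (-1) + (-4) + 2 = -3
σ = (2, 1, 0): (-1) + 2 + 5 = 6
Optimal value attained by: σ = (2, 0, 1).
Answer: det⊕(A) = -3; verdict: NONSINGULAR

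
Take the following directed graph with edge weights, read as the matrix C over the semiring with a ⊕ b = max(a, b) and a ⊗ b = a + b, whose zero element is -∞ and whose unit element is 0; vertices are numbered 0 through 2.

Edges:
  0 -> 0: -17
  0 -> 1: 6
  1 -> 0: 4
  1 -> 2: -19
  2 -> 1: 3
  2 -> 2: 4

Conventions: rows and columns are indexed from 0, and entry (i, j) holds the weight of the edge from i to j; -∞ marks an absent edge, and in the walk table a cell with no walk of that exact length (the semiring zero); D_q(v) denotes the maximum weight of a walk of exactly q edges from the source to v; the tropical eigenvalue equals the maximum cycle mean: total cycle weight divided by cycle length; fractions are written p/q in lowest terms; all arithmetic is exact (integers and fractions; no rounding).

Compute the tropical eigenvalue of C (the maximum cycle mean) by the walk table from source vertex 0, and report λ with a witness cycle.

q=0: [0, -∞, -∞]
q=1: [-17, 6, -∞]
q=2: [10, -11, -13]
q=3: [-7, 16, -9]
Optimal cycle mean attained by: cycle 0->1->0, total 6 + 4, length 2.
Answer: λ = 5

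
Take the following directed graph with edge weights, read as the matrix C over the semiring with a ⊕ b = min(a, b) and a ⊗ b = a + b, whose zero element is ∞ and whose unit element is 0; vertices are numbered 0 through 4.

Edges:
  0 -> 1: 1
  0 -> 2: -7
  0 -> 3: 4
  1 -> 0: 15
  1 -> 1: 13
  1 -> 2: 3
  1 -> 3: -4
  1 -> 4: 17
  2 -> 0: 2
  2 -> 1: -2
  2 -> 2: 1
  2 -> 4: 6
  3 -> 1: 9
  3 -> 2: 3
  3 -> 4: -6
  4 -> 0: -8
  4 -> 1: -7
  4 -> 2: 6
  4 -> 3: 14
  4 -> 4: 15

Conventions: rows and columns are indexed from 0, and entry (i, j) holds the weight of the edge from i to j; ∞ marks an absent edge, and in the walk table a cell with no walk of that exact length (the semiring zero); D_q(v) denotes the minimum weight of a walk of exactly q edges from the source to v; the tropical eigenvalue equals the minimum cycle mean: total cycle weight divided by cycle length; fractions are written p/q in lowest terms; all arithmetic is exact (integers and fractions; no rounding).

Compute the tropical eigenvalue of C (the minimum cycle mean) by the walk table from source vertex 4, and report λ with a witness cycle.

q=0: [∞, ∞, ∞, ∞, 0]
q=1: [-8, -7, 6, 14, 15]
q=2: [7, -7, -15, -11, 8]
q=3: [-13, -17, -14, -11, -17]
q=4: [-25, -24, -20, -21, -17]
q=5: [-25, -24, -32, -28, -27]
Optimal cycle mean attained by: cycle 1->3->4->1, total (-4) + (-6) + (-7), length 3.
Answer: λ = -17/3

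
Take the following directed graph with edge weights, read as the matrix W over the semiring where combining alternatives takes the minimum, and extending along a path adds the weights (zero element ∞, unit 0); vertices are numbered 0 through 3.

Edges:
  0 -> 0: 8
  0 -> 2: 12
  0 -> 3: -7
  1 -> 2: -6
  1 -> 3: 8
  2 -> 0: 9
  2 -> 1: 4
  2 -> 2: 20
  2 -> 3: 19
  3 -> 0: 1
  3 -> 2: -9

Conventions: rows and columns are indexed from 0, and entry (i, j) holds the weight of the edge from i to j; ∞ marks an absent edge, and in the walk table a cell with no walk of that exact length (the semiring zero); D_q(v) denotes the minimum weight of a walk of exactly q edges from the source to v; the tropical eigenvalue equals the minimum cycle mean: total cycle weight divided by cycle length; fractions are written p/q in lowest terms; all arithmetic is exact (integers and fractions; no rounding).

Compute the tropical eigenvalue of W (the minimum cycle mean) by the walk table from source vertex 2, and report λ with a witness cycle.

q=0: [∞, ∞, 0, ∞]
q=1: [9, 4, 20, 19]
q=2: [17, 24, -2, 2]
q=3: [3, 2, -7, 10]
q=4: [2, -3, -4, -4]
Optimal cycle mean attained by: cycle 0->3->0, total (-7) + 1, length 2.
Answer: λ = -3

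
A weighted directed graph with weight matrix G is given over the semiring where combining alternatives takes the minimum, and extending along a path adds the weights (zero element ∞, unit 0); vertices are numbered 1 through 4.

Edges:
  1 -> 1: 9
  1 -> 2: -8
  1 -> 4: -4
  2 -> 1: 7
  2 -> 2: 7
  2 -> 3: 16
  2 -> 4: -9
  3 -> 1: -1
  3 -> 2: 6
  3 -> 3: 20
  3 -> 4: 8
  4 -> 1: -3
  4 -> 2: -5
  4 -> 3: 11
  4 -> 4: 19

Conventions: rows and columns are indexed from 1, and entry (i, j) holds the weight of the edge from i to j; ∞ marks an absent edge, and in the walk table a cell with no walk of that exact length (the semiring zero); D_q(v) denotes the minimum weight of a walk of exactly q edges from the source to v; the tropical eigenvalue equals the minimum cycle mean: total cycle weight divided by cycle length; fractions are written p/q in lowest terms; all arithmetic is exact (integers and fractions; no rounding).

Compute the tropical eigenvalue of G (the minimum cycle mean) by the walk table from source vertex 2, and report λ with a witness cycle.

q=0: [∞, 0, ∞, ∞]
q=1: [7, 7, 16, -9]
q=2: [-12, -14, 2, -2]
q=3: [-7, -20, 2, -23]
q=4: [-26, -28, -12, -29]
Optimal cycle mean attained by: cycle 2->4->2, total (-9) + (-5), length 2.
Answer: λ = -7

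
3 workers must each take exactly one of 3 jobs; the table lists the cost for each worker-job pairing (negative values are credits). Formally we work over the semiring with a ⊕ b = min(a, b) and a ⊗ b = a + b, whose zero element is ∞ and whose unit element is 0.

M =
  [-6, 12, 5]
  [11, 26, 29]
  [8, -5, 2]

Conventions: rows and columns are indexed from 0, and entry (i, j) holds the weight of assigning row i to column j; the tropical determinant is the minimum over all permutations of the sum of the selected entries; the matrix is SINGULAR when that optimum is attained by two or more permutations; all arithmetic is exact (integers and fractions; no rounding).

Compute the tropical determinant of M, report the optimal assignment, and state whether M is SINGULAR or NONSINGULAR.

σ = (0, 1, 2): (-6) + 26 + 2 = 22
σ = (0, 2, 1): (-6) + 29 + (-5) = 18
σ = (1, 0, 2): 12 + 11 + 2 = 25
σ = (1, 2, 0): 12 + 29 + 8 = 49
σ = (2, 0, 1): 5 + 11 + (-5) = 11
σ = (2, 1, 0): 5 + 26 + 8 = 39
Optimal value attained by: σ = (2, 0, 1).
Answer: det⊕(M) = 11; verdict: NONSINGULAR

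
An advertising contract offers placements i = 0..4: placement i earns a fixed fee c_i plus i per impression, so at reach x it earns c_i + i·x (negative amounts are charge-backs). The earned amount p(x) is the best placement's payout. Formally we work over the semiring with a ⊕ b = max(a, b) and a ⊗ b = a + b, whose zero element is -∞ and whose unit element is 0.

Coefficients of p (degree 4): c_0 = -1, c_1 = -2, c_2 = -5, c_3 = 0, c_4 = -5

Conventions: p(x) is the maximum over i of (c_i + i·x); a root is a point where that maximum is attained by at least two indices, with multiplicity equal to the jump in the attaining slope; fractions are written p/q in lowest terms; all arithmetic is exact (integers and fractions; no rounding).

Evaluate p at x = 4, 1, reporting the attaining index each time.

p(4) = max(-1+0·4=-1, -2+1·4=2, -5+2·4=3, 0+3·4=12, -5+4·4=11) = 12 (attained by i=3)
p(1) = max(-1+0·1=-1, -2+1·1=-1, -5+2·1=-3, 0+3·1=3, -5+4·1=-1) = 3 (attained by i=3)
Answer: p(4) = 12; p(1) = 3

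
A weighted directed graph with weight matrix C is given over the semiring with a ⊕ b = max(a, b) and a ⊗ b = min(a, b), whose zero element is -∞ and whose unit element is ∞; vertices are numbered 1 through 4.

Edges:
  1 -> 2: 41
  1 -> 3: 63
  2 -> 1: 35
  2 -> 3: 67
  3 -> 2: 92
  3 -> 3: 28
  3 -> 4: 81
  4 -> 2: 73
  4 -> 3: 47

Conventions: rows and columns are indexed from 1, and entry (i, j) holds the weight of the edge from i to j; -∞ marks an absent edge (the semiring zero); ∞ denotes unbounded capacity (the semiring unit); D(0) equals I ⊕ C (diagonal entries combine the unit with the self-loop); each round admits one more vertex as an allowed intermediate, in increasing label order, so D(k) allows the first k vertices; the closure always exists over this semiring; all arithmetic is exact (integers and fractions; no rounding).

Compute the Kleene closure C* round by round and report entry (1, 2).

D(0):
  [∞, 41, 63, -∞]
  [35, ∞, 67, -∞]
  [-∞, 92, ∞, 81]
  [-∞, 73, 47, ∞]
D(1):
  [∞, 41, 63, -∞]
  [35, ∞, 67, -∞]
  [-∞, 92, ∞, 81]
  [-∞, 73, 47, ∞]
D(2):
  [∞, 41, 63, -∞]
  [35, ∞, 67, -∞]
  [35, 92, ∞, 81]
  [35, 73, 67, ∞]
D(3):
  [∞, 63, 63, 63]
  [35, ∞, 67, 67]
  [35, 92, ∞, 81]
  [35, 73, 67, ∞]
D(4):
  [∞, 63, 63, 63]
  [35, ∞, 67, 67]
  [35, 92, ∞, 81]
  [35, 73, 67, ∞]
Answer: C*[1][2] = 63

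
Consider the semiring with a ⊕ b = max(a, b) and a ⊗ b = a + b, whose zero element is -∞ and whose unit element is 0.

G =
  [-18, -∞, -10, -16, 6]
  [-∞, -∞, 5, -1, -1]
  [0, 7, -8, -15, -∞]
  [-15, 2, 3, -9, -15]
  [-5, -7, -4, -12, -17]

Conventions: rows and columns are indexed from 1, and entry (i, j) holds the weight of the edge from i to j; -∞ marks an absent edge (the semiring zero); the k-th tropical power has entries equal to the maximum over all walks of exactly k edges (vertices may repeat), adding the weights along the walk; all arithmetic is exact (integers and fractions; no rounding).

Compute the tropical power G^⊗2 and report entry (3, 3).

G^⊗2:
  [1, -1, 2, -6, -11]
  [5, 12, 2, -10, -16]
  [-8, -1, 12, 6, 6]
  [3, 10, 7, 1, 1]
  [-4, 3, -2, -8, 1]
Key observation: the optimum is the walk 3->2->3, with weight 7 + 5 = 12.
Optimal value attained by: walk 3->2->3.
Answer: (G^⊗2)[3][3] = 12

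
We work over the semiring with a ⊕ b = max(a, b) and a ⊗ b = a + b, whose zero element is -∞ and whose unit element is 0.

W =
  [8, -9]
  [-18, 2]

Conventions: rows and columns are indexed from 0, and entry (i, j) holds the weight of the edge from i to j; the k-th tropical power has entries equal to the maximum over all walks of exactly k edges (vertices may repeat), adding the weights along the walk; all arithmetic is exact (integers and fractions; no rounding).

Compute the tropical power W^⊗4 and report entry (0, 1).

W^⊗2:
  [16, -1]
  [-10, 4]
W^⊗3:
  [24, 7]
  [-2, 6]
W^⊗4:
  [32, 15]
  [6, 8]
Key observation: the optimum is the walk 0->0->0->0->1, with weight 8 + 8 + 8 + (-9) = 15.
Optimal value attained by: walk 0->0->0->0->1.
Answer: (W^⊗4)[0][1] = 15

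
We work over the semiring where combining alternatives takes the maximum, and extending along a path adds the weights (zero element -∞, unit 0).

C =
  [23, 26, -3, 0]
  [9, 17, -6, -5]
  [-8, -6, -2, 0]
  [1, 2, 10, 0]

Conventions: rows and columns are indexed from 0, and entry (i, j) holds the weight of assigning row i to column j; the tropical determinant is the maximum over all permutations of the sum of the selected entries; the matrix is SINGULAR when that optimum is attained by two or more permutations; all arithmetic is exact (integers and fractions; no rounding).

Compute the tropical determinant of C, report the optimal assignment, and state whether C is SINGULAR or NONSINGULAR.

σ = (0, 1, 2, 3): 23 + 17 + (-2) + 0 = 38
σ = (0, 1, 3, 2): 23 + 17 + 0 + 10 = 50
σ = (0, 2, 1, 3): 23 + (-6) + (-6) + 0 = 11
σ = (0, 2, 3, 1): 23 + (-6) + 0 + 2 = 19
σ = (0, 3, 1, 2): 23 + (-5) + (-6) + 10 = 22
σ = (0, 3, 2, 1): 23 + (-5) + (-2) + 2 = 18
σ = (1, 0, 2, 3): 26 + 9 + (-2) + 0 = 33
σ = (1, 0, 3, 2): 26 + 9 + 0 + 10 = 45
σ = (1, 2, 0, 3): 26 + (-6) + (-8) + 0 = 12
σ = (1, 2, 3, 0): 26 + (-6) + 0 + 1 = 21
σ = (1, 3, 0, 2): 26 + (-5) + (-8) + 10 = 23
σ = (1, 3, 2, 0): 26 + (-5) + (-2) + 1 = 20
σ = (2, 0, 1, 3): (-3) + 9 + (-6) + 0 = 0
σ = (2, 0, 3, 1): (-3) + 9 + 0 + 2 = 8
σ = (2, 1, 0, 3): (-3) + 17 + (-8) + 0 = 6
σ = (2, 1, 3, 0): (-3) + 17 + 0 + 1 = 15
σ = (2, 3, 0, 1): (-3) + (-5) + (-8) + 2 = -14
σ = (2, 3, 1, 0): (-3) + (-5) + (-6) + 1 = -13
σ = (3, 0, 1, 2): 0 + 9 + (-6) + 10 = 13
σ = (3, 0, 2, 1): 0 + 9 + (-2) + 2 = 9
σ = (3, 1, 0, 2): 0 + 17 + (-8) + 10 = 19
σ = (3, 1, 2, 0): 0 + 17 + (-2) + 1 = 16
σ = (3, 2, 0, 1): 0 + (-6) + (-8) + 2 = -12
σ = (3, 2, 1, 0): 0 + (-6) + (-6) + 1 = -11
Optimal value attained by: σ = (0, 1, 3, 2).
Answer: det⊕(C) = 50; verdict: NONSINGULAR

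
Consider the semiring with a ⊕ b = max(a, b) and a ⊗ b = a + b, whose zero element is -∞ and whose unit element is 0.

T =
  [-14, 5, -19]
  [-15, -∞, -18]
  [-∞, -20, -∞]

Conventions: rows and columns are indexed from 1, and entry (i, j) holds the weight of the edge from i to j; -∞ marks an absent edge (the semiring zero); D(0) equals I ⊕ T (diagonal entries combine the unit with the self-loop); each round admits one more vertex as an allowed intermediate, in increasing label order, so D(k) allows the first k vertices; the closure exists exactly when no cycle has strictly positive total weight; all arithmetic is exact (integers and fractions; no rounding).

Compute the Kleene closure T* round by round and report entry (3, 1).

D(0):
  [0, 5, -19]
  [-15, 0, -18]
  [-∞, -20, 0]
D(1):
  [0, 5, -19]
  [-15, 0, -18]
  [-∞, -20, 0]
D(2):
  [0, 5, -13]
  [-15, 0, -18]
  [-35, -20, 0]
D(3):
  [0, 5, -13]
  [-15, 0, -18]
  [-35, -20, 0]
Answer: T*[3][1] = -35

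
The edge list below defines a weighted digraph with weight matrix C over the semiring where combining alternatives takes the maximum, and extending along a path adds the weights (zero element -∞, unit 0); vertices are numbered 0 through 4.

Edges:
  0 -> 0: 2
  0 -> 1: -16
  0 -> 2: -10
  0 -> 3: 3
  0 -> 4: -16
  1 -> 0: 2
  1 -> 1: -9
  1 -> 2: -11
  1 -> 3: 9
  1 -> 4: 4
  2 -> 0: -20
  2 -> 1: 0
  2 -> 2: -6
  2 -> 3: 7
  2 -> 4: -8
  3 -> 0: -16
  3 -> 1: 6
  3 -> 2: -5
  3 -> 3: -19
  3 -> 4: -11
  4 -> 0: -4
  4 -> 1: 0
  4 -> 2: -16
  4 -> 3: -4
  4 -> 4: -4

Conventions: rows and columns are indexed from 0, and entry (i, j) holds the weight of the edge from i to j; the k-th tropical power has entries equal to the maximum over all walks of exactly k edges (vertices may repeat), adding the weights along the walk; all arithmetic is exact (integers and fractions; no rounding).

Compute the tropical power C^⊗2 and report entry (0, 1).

C^⊗2:
  [4, 9, -2, 5, -8]
  [4, 15, 4, 5, 0]
  [2, 13, 2, 9, 4]
  [8, -3, -5, 15, 10]
  [2, 2, -9, 9, 4]
Key observation: the optimum is the walk 0->3->1, with weight 3 + 6 = 9.
Optimal value attained by: walk 0->3->1.
Answer: (C^⊗2)[0][1] = 9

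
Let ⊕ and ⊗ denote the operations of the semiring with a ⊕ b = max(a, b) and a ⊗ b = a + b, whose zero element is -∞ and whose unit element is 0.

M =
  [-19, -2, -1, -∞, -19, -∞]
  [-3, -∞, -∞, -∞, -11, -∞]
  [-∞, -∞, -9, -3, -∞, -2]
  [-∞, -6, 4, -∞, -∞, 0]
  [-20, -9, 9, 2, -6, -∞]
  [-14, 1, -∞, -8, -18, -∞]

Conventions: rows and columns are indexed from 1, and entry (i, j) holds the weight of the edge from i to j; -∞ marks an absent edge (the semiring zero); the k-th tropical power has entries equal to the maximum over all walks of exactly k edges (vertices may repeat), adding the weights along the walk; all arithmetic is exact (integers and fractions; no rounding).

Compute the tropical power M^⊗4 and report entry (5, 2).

M^⊗2:
  [-5, -21, -10, -4, -13, -3]
  [-22, -5, -2, -9, -17, -∞]
  [-16, -1, 1, -10, -20, -3]
  [-9, 1, -5, 1, -17, 2]
  [-12, -4, 6, 6, -12, 7]
  [-2, -14, -4, -16, -10, -8]
M^⊗3:
  [-17, -2, 0, -11, -19, -4]
  [-8, -15, -5, -5, -16, -4]
  [-4, -2, -6, -2, -12, -1]
  [-2, 3, 5, -6, -10, 1]
  [-7, 8, 10, 3, -11, 6]
  [-17, -4, -1, -7, -16, -6]
M^⊗4:
  [-5, -3, -7, -3, -13, -2]
  [-18, -3, -1, -8, -22, -5]
  [-5, 0, 2, -9, -13, -2]
  [0, 2, -1, 2, -8, 3]
  [5, 7, 7, 7, -3, 8]
  [-7, -5, -3, -4, -15, -3]
Key observation: the optimum is the walk 5->3->4->6->2, with weight 9 + (-3) + 0 + 1 = 7.
Optimal value attained by: walk 5->3->4->6->2.
Answer: (M^⊗4)[5][2] = 7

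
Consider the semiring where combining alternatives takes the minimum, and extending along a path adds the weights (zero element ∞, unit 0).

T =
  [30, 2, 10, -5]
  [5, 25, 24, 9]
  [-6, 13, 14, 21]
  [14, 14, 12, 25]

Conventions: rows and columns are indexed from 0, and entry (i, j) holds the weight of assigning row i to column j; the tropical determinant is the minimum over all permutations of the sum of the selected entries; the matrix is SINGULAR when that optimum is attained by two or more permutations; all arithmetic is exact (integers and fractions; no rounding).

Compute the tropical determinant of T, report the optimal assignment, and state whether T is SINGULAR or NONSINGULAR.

σ = (0, 1, 2, 3): 30 + 25 + 14 + 25 = 94
σ = (0, 1, 3, 2): 30 + 25 + 21 + 12 = 88
σ = (0, 2, 1, 3): 30 + 24 + 13 + 25 = 92
σ = (0, 2, 3, 1): 30 + 24 + 21 + 14 = 89
σ = (0, 3, 1, 2): 30 + 9 + 13 + 12 = 64
σ = (0, 3, 2, 1): 30 + 9 + 14 + 14 = 67
σ = (1, 0, 2, 3): 2 + 5 + 14 + 25 = 46
σ = (1, 0, 3, 2): 2 + 5 + 21 + 12 = 40
σ = (1, 2, 0, 3): 2 + 24 + (-6) + 25 = 45
σ = (1, 2, 3, 0): 2 + 24 + 21 + 14 = 61
σ = (1, 3, 0, 2): 2 + 9 + (-6) + 12 = 17
σ = (1, 3, 2, 0): 2 + 9 + 14 + 14 = 39
σ = (2, 0, 1, 3): 10 + 5 + 13 + 25 = 53
σ = (2, 0, 3, 1): 10 + 5 + 21 + 14 = 50
σ = (2, 1, 0, 3): 10 + 25 + (-6) + 25 = 54
σ = (2, 1, 3, 0): 10 + 25 + 21 + 14 = 70
σ = (2, 3, 0, 1): 10 + 9 + (-6) + 14 = 27
σ = (2, 3, 1, 0): 10 + 9 + 13 + 14 = 46
σ = (3, 0, 1, 2): (-5) + 5 + 13 + 12 = 25
σ = (3, 0, 2, 1): (-5) + 5 + 14 + 14 = 28
σ = (3, 1, 0, 2): (-5) + 25 + (-6) + 12 = 26
σ = (3, 1, 2, 0): (-5) + 25 + 14 + 14 = 48
σ = (3, 2, 0, 1): (-5) + 24 + (-6) + 14 = 27
σ = (3, 2, 1, 0): (-5) + 24 + 13 + 14 = 46
Optimal value attained by: σ = (1, 3, 0, 2).
Answer: det⊕(T) = 17; verdict: NONSINGULAR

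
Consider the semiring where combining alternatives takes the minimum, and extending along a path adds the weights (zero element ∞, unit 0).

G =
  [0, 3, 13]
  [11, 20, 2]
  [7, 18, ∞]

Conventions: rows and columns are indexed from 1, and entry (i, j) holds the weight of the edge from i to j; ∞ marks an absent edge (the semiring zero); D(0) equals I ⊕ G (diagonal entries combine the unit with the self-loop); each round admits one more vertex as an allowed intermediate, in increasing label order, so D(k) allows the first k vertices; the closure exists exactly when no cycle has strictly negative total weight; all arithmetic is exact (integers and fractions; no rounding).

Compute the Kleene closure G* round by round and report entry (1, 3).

D(0):
  [0, 3, 13]
  [11, 0, 2]
  [7, 18, 0]
D(1):
  [0, 3, 13]
  [11, 0, 2]
  [7, 10, 0]
D(2):
  [0, 3, 5]
  [11, 0, 2]
  [7, 10, 0]
D(3):
  [0, 3, 5]
  [9, 0, 2]
  [7, 10, 0]
Answer: G*[1][3] = 5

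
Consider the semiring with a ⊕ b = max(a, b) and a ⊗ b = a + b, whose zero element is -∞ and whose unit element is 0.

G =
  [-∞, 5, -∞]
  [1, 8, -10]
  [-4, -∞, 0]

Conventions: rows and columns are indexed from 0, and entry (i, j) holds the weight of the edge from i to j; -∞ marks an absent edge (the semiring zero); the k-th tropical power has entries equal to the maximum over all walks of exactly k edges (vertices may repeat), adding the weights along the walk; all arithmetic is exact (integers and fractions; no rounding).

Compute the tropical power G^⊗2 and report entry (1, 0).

G^⊗2:
  [6, 13, -5]
  [9, 16, -2]
  [-4, 1, 0]
Key observation: the optimum is the walk 1->1->0, with weight 8 + 1 = 9.
Optimal value attained by: walk 1->1->0.
Answer: (G^⊗2)[1][0] = 9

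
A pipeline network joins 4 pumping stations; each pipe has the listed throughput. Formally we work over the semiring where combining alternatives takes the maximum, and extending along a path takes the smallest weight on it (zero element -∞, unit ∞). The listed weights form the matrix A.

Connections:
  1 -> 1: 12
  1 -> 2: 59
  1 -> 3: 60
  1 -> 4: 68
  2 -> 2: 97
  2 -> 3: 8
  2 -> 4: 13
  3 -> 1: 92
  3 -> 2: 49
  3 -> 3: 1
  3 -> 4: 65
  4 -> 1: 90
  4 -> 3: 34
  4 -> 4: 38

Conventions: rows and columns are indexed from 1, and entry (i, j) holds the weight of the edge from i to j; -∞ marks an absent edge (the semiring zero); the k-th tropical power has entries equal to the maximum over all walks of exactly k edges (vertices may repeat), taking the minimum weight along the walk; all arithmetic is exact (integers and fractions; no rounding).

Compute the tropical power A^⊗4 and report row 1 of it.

A^⊗2:
  [68, 59, 34, 60]
  [13, 97, 13, 13]
  [65, 59, 60, 68]
  [38, 59, 60, 68]
A^⊗3:
  [60, 59, 60, 68]
  [13, 97, 13, 13]
  [68, 59, 60, 65]
  [68, 59, 38, 60]
A^⊗4:
  [68, 59, 60, 60]
  [13, 97, 13, 13]
  [65, 59, 60, 68]
  [60, 59, 60, 68]
Answer: row 1 of A^⊗4 = [68, 59, 60, 60]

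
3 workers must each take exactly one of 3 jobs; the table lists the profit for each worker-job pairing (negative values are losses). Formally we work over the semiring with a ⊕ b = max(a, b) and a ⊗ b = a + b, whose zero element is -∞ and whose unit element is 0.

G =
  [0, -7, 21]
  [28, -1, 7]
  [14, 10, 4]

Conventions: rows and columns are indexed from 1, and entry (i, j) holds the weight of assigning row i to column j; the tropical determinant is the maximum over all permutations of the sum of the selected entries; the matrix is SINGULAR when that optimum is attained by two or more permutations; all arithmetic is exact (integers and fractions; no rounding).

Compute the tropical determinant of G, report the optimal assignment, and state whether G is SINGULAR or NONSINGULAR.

σ = (1, 2, 3): 0 + (-1) + 4 = 3
σ = (1, 3, 2): 0 + 7 + 10 = 17
σ = (2, 1, 3): (-7) + 28 + 4 = 25
σ = (2, 3, 1): (-7) + 7 + 14 = 14
σ = (3, 1, 2): 21 + 28 + 10 = 59
σ = (3, 2, 1): 21 + (-1) + 14 = 34
Optimal value attained by: σ = (3, 1, 2).
Answer: det⊕(G) = 59; verdict: NONSINGULAR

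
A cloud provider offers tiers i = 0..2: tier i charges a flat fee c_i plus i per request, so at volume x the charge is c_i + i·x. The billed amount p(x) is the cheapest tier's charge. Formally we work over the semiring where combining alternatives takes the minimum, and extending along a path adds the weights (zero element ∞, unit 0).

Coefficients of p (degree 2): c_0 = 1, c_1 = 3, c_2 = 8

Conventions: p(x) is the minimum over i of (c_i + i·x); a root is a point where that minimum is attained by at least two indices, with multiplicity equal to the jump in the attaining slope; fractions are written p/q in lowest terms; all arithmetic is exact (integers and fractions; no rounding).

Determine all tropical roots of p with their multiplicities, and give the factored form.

hull edge (i=0, c=1) to (i=1, c=3): slope 2, span 1
hull edge (i=1, c=3) to (i=2, c=8): slope 5, span 1
Factored form: p(x) = 8 ⊗ (x ⊕ (-5)) ⊗ (x ⊕ (-2))
Answer: roots = -5 (mult 1), -2 (mult 1)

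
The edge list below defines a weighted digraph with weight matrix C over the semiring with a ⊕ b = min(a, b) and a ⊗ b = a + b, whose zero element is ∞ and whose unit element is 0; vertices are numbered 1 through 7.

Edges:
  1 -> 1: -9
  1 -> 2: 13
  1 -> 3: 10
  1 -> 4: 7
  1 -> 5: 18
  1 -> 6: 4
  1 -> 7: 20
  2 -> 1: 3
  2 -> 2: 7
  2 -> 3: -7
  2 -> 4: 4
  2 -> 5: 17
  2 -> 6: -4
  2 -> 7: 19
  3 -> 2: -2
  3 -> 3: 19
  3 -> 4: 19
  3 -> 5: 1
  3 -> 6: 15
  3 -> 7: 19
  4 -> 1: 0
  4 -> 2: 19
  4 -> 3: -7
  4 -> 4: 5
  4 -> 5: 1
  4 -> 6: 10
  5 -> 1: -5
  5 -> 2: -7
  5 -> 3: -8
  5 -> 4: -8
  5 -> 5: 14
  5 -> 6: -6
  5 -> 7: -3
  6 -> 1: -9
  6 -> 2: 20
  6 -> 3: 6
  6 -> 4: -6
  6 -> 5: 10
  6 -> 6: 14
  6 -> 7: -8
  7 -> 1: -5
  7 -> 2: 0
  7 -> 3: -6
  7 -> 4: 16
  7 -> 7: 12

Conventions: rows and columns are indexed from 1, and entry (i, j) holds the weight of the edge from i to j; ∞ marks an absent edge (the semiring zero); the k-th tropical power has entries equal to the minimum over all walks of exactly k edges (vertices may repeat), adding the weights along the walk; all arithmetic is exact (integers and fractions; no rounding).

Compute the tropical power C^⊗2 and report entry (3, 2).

C^⊗2:
  [-18, 4, 0, -2, 8, -5, -4]
  [-13, -9, -3, -10, -6, 3, -12]
  [-4, -6, -9, -7, 15, -6, -2]
  [-9, -9, -7, -7, -6, -5, -2]
  [-15, -10, -15, -12, -7, -11, -14]
  [-18, -8, -14, -2, -5, -5, 4]
  [-14, -8, -7, 2, -5, -4, 13]
Key observation: the optimum is the walk 3->5->2, with weight 1 + (-7) = -6.
Optimal value attained by: walk 3->5->2.
Answer: (C^⊗2)[3][2] = -6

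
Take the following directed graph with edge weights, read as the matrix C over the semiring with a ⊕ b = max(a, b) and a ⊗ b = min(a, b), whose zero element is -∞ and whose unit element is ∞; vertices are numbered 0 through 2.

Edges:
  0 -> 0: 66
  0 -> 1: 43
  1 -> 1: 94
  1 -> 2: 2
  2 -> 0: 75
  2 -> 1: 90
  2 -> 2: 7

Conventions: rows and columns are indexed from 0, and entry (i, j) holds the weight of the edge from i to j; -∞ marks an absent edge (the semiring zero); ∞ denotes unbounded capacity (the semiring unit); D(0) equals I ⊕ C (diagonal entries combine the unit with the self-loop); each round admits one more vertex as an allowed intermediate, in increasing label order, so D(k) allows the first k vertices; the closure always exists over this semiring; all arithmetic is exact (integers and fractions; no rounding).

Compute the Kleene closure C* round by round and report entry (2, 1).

D(0):
  [∞, 43, -∞]
  [-∞, ∞, 2]
  [75, 90, ∞]
D(1):
  [∞, 43, -∞]
  [-∞, ∞, 2]
  [75, 90, ∞]
D(2):
  [∞, 43, 2]
  [-∞, ∞, 2]
  [75, 90, ∞]
D(3):
  [∞, 43, 2]
  [2, ∞, 2]
  [75, 90, ∞]
Answer: C*[2][1] = 90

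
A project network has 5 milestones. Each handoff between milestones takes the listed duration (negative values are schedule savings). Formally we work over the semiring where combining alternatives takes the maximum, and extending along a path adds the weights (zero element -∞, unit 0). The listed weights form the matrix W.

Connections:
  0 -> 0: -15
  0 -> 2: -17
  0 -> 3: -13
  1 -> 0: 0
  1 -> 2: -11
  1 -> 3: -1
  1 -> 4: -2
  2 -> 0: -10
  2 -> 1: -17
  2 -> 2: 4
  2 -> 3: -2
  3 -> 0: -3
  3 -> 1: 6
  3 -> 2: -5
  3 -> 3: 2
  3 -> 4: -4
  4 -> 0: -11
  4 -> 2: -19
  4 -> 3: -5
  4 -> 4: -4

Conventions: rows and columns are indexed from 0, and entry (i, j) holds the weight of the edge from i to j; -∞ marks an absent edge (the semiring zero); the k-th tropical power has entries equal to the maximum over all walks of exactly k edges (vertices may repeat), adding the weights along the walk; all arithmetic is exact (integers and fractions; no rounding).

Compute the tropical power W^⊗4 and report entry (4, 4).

W^⊗2:
  [-16, -7, -13, -11, -17]
  [-4, 5, -6, 1, -5]
  [-5, 4, 8, 2, -6]
  [6, 8, -1, 5, 4]
  [-8, 1, -10, -3, -8]
W^⊗3:
  [-7, -5, -9, -8, -9]
  [5, 7, -2, 4, 3]
  [4, 8, 12, 6, 2]
  [8, 11, 3, 7, 6]
  [1, 3, -6, 0, -1]
W^⊗4:
  [-5, -2, -5, -6, -7]
  [7, 10, 2, 6, 5]
  [8, 12, 16, 10, 6]
  [11, 13, 7, 10, 9]
  [3, 6, -2, 2, 1]
Key observation: the optimum is the walk 4->3->3->1->4, with weight (-5) + 2 + 6 + (-2) = 1.
Optimal value attained by: walk 4->3->3->1->4.
Answer: (W^⊗4)[4][4] = 1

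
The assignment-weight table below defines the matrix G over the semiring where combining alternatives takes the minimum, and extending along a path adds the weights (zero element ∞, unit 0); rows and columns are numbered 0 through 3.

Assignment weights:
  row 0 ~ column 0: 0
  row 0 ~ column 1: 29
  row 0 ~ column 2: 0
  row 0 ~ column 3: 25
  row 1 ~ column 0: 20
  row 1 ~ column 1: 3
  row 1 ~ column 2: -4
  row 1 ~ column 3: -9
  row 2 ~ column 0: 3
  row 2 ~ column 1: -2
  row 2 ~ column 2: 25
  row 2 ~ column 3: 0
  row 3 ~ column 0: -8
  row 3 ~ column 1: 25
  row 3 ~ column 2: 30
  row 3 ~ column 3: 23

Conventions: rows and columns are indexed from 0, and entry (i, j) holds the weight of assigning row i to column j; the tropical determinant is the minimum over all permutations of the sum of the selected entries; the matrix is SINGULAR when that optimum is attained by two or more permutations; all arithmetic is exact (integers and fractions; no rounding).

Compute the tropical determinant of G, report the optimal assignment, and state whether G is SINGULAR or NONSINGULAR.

σ = (0, 1, 2, 3): 0 + 3 + 25 + 23 = 51
σ = (0, 1, 3, 2): 0 + 3 + 0 + 30 = 33
σ = (0, 2, 1, 3): 0 + (-4) + (-2) + 23 = 17
σ = (0, 2, 3, 1): 0 + (-4) + 0 + 25 = 21
σ = (0, 3, 1, 2): 0 + (-9) + (-2) + 30 = 19
σ = (0, 3, 2, 1): 0 + (-9) + 25 + 25 = 41
σ = (1, 0, 2, 3): 29 + 20 + 25 + 23 = 97
σ = (1, 0, 3, 2): 29 + 20 + 0 + 30 = 79
σ = (1, 2, 0, 3): 29 + (-4) + 3 + 23 = 51
σ = (1, 2, 3, 0): 29 + (-4) + 0 + (-8) = 17
σ = (1, 3, 0, 2): 29 + (-9) + 3 + 30 = 53
σ = (1, 3, 2, 0): 29 + (-9) + 25 + (-8) = 37
σ = (2, 0, 1, 3): 0 + 20 + (-2) + 23 = 41
σ = (2, 0, 3, 1): 0 + 20 + 0 + 25 = 45
σ = (2, 1, 0, 3): 0 + 3 + 3 + 23 = 29
σ = (2, 1, 3, 0): 0 + 3 + 0 + (-8) = -5
σ = (2, 3, 0, 1): 0 + (-9) + 3 + 25 = 19
σ = (2, 3, 1, 0): 0 + (-9) + (-2) + (-8) = -19
σ = (3, 0, 1, 2): 25 + 20 + (-2) + 30 = 73
σ = (3, 0, 2, 1): 25 + 20 + 25 + 25 = 95
σ = (3, 1, 0, 2): 25 + 3 + 3 + 30 = 61
σ = (3, 1, 2, 0): 25 + 3 + 25 + (-8) = 45
σ = (3, 2, 0, 1): 25 + (-4) + 3 + 25 = 49
σ = (3, 2, 1, 0): 25 + (-4) + (-2) + (-8) = 11
Optimal value attained by: σ = (2, 3, 1, 0).
Answer: det⊕(G) = -19; verdict: NONSINGULAR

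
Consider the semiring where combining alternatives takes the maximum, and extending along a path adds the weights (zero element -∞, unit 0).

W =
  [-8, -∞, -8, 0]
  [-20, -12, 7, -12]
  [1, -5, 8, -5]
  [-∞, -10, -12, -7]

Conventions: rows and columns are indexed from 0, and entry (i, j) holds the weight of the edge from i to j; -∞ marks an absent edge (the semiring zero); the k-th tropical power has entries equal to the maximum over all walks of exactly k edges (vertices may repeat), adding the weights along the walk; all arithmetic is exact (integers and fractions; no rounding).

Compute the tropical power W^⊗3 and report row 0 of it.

W^⊗2:
  [-7, -10, 0, -7]
  [8, 2, 15, 2]
  [9, 3, 16, 3]
  [-11, -17, -3, -14]
W^⊗3:
  [1, -5, 8, -5]
  [16, 10, 23, 10]
  [17, 11, 24, 11]
  [-2, -8, 5, -8]
Answer: row 0 of W^⊗3 = [1, -5, 8, -5]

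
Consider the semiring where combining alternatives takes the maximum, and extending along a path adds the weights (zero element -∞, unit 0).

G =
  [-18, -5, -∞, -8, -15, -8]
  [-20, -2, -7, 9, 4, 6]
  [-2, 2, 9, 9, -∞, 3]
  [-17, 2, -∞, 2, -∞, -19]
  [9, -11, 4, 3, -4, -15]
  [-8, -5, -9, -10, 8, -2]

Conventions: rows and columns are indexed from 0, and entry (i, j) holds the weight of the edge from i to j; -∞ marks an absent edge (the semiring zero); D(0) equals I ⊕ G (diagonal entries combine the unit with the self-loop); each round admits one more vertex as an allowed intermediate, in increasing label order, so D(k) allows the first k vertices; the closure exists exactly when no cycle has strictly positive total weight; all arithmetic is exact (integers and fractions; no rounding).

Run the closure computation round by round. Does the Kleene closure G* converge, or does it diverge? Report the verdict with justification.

Detection: at round 0, diagonal entry (2, 2) turns strictly positive.
Key observation: the cycle 2->2 has total weight 9, which is strictly positive.
Answer: DIVERGES — positive cycle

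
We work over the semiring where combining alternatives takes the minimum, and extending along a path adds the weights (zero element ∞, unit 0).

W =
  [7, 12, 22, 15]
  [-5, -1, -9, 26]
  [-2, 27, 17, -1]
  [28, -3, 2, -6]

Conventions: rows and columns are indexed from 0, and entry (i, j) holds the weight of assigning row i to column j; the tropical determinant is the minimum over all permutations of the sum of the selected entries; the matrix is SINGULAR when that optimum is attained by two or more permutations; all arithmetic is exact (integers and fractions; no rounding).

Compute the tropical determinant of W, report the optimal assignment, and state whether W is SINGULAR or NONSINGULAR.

σ = (0, 1, 2, 3): 7 + (-1) + 17 + (-6) = 17
σ = (0, 1, 3, 2): 7 + (-1) + (-1) + 2 = 7
σ = (0, 2, 1, 3): 7 + (-9) + 27 + (-6) = 19
σ = (0, 2, 3, 1): 7 + (-9) + (-1) + (-3) = -6
σ = (0, 3, 1, 2): 7 + 26 + 27 + 2 = 62
σ = (0, 3, 2, 1): 7 + 26 + 17 + (-3) = 47
σ = (1, 0, 2, 3): 12 + (-5) + 17 + (-6) = 18
σ = (1, 0, 3, 2): 12 + (-5) + (-1) + 2 = 8
σ = (1, 2, 0, 3): 12 + (-9) + (-2) + (-6) = -5
σ = (1, 2, 3, 0): 12 + (-9) + (-1) + 28 = 30
σ = (1, 3, 0, 2): 12 + 26 + (-2) + 2 = 38
σ = (1, 3, 2, 0): 12 + 26 + 17 + 28 = 83
σ = (2, 0, 1, 3): 22 + (-5) + 27 + (-6) = 38
σ = (2, 0, 3, 1): 22 + (-5) + (-1) + (-3) = 13
σ = (2, 1, 0, 3): 22 + (-1) + (-2) + (-6) = 13
σ = (2, 1, 3, 0): 22 + (-1) + (-1) + 28 = 48
σ = (2, 3, 0, 1): 22 + 26 + (-2) + (-3) = 43
σ = (2, 3, 1, 0): 22 + 26 + 27 + 28 = 103
σ = (3, 0, 1, 2): 15 + (-5) + 27 + 2 = 39
σ = (3, 0, 2, 1): 15 + (-5) + 17 + (-3) = 24
σ = (3, 1, 0, 2): 15 + (-1) + (-2) + 2 = 14
σ = (3, 1, 2, 0): 15 + (-1) + 17 + 28 = 59
σ = (3, 2, 0, 1): 15 + (-9) + (-2) + (-3) = 1
σ = (3, 2, 1, 0): 15 + (-9) + 27 + 28 = 61
Optimal value attained by: σ = (0, 2, 3, 1).
Answer: det⊕(W) = -6; verdict: NONSINGULAR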